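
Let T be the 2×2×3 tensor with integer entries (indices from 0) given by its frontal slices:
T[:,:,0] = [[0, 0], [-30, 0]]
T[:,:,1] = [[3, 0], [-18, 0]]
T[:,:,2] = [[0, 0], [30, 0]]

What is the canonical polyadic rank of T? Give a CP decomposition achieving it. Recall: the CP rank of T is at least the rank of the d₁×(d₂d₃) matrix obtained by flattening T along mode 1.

Lower bound: the mode-3 unfolding of T (rows indexed by k, columns by (i,j) = (0,0), (0,1), (1,0), (1,1)) is [[0, 0, -30, 0], [3, 0, -18, 0], [0, 0, 30, 0]].
There the 2×2 minor on rows k ∈ {0, 1}, columns (i,j) ∈ {(0,0), (1,0)} is det [[0, -30], [3, -18]] = 90 ≠ 0, so this unfolding has rank ≥ 2; CP rank is at least every unfolding rank, so rank(T) ≥ 2. (Flattening ranks never certify an upper bound on CP rank; for that we must actually write T with 2 rank-1 terms.)
Upper bound — finding two terms. Every mode-2 slice of T is a multiple of one matrix: T[:,j,:] = b[j]·M with b = [1, 0] and M = [[0, 3, 0], [-30, -18, 30]] (rows indexed by i, columns by k). So it suffices to write M as a sum of two rank-1 matrices.
Splitting M by its rows (i = 0, 1), M = [1, 0][0, 3, 0]ᵀ + [0, 1][-30, -18, 30]ᵀ.
Hence T = [1, 0] ⊗ [1, 0] ⊗ [0, 3, 0] + [0, 1] ⊗ [1, 0] ⊗ [-30, -18, 30], so rank(T) ≤ 2.
These bounds meet, so rank(T) = 2.

rank(T) = 2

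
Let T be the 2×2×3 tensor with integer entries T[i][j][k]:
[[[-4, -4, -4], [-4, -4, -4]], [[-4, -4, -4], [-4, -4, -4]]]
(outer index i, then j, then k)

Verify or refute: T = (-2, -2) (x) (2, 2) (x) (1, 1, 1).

Yes

Reconstruct entrywise from the claimed factors. For example, T[1,1,0] = -4 and Σₗ aₗ[1]bₗ[1]cₗ[0] = (-2)·(2)·(1) = -4; checking all 12 entries, every one matches. The claim holds.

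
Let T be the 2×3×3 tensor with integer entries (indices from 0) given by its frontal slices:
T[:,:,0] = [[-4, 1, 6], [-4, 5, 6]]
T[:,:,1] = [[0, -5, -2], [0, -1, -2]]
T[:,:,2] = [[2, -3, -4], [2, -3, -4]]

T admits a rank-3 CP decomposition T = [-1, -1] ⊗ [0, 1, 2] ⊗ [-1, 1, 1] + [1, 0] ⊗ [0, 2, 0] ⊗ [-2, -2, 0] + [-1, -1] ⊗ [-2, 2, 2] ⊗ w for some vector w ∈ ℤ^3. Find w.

Subtract the known terms from T to get the rank-1 residual R = [-1, -1] ⊗ [-2, 2, 2] ⊗ w, so R[i,j,k] = a[i]·b[j]·w[k]. Pick indices with nonzero a[0]·b[0] = (-1)·(-2) = 2. Only the fibre through (0,0,·) is needed: R[0,0,:] = T[0,0,:] − Σₗ aₗ[0]bₗ[0]cₗ = [-4, 0, 2] − (-1)·(0)·[-1, 1, 1] − (1)·(0)·[-2, -2, 0] = [-4, 0, 2]. Then w[k] = R[0,0,k] / 2 for each k, giving w = [-4, 0, 2] / 2 = [-2, 0, 1].

w = [-2, 0, 1]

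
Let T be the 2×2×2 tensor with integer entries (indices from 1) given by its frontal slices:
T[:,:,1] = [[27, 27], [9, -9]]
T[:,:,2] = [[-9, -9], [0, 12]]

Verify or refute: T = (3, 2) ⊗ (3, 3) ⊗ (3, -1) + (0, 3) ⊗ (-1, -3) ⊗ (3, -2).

Reconstruct entrywise from the claimed factors. For example, T[2,2,2] = 12 and Σₗ aₗ[2]bₗ[2]cₗ[2] = (2)·(3)·(-1) + (3)·(-3)·(-2) = 12; checking all 8 entries, every one matches. The claim holds.

Yes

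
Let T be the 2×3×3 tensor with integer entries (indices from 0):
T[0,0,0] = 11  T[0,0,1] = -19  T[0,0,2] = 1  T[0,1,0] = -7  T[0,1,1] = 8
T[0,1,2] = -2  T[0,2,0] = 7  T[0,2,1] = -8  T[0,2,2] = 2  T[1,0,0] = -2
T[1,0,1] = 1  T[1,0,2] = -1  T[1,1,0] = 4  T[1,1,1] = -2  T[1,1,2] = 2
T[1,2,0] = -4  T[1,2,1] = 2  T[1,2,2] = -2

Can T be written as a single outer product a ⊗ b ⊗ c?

No

The mode-1 unfolding of T (rows indexed by i, columns by (j,k) = (0,0), (0,1), (0,2), (1,0), (1,1), (1,2), (2,0), (2,1), (2,2)) is [[11, -19, 1, -7, 8, -2, 7, -8, 2], [-2, 1, -1, 4, -2, 2, -4, 2, -2]].
There the 2×2 minor on rows i ∈ {0, 1}, columns (j,k) ∈ {(0,0), (0,1)} is det [[11, -19], [-2, 1]] = -27 ≠ 0, so this unfolding has rank ≥ 2; CP rank is at least every unfolding rank, so rank(T) ≥ 2.
In particular rank(T) ≥ 2 > 1, so T is not rank-1.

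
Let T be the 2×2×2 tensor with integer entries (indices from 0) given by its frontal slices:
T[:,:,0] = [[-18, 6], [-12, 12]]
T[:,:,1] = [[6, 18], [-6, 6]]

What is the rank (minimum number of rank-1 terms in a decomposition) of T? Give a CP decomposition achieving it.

Lower bound: the mode-3 unfolding of T (rows indexed by k, columns by (i,j) = (0,0), (0,1), (1,0), (1,1)) is [[-18, 6, -12, 12], [6, 18, -6, 6]].
There the 2×2 minor on rows k ∈ {0, 1}, columns (i,j) ∈ {(0,0), (0,1)} is det [[-18, 6], [6, 18]] = -360 ≠ 0, so this unfolding has rank ≥ 2; CP rank is at least every unfolding rank, so rank(T) ≥ 2. (This is only a lower bound: in general the CP rank may exceed every unfolding rank, so we still need to exhibit 2 rank-1 terms summing to T.)
Upper bound — finding two terms. Write S_k = T[:,:,k] for the frontal slices: S₀ = [[-18, 6], [-12, 12]], S₁ = [[6, 18], [-6, 6]].
If T = a₁ ⊗ b₁ ⊗ c₁ + a₂ ⊗ b₂ ⊗ c₂ then each S_k = c₁[k]·a₁b₁ᵀ + c₂[k]·a₂b₂ᵀ. S₀ and S₁ are linearly independent, so a₁b₁ᵀ and a₂b₂ᵀ must span the same plane of matrices: they are the rank-1 matrices of the form x·S₀ + y·S₁.
det(x·S₀ + y·S₁) is −144·x² + 216·xy + 144·y² = (-72)·(x − 2·y)(2·x + y), vanishing at (x:y) = (2:1) and (1:-2).
M₁ = 2·S₀ + S₁ = [[-30, 30], [-30, 30]] = (-30)·(1, 1)(1, -1)ᵀ and M₂ = S₀ − 2·S₁ = [[-30, -30], [0, 0]] = (-30)·(1, 0)(1, 1)ᵀ, so take a₁ = (1, 1), b₁ = (1, -1), a₂ = (1, 0), b₂ = (1, 1).
Each slice is an integer combination of E₁ = a₁b₁ᵀ and E₂ = a₂b₂ᵀ: S₀ = −12·E₁ − 6·E₂, S₁ = −6·E₁ + 12·E₂; reading off coefficients, c₁ = (-12, -6) and c₂ = (-6, 12).
Hence T = (1, 1) ⊗ (1, -1) ⊗ (-12, -6) + (1, 0) ⊗ (1, 1) ⊗ (-6, 12), so rank(T) ≤ 2.
These bounds meet, so rank(T) = 2.

rank(T) = 2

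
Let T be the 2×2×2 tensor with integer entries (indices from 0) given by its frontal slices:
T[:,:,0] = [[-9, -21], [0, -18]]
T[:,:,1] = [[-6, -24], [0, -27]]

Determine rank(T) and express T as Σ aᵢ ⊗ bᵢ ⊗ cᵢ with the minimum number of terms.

Lower bound: in the mode-3 unfolding of T (rows indexed by k, columns by (i,j)) the 2×2 minor on rows k ∈ {0, 1}, columns (i,j) ∈ {(0,0), (0,1)} is det [[-9, -21], [-6, -24]] = 90 ≠ 0, so that unfolding has rank ≥ 2 and hence rank(T) ≥ 2 (CP rank is at least every unfolding rank, though it can be larger).
Upper bound: with S_k = T[:,:,k], the two rank-1 terms a₁b₁ᵀ, a₂b₂ᵀ are the rank-1 members of the pencil x·S₀ + y·S₁.
det(x·S₀ + y·S₁) is 162·x² + 351·xy + 162·y² = 27·(2·x + 3·y)(3·x + 2·y), vanishing at (x:y) = (3:-2) and (2:-3).
M₁ = 3·S₀ − 2·S₁ = [[-15, -15], [0, 0]] = (-15)·(1, 0)(1, 1)ᵀ and M₂ = 2·S₀ − 3·S₁ = [[0, 30], [0, 45]] = 15·(2, 3)(0, 1)ᵀ, so take a₁ = (1, 0), b₁ = (1, 1), a₂ = (2, 3), b₂ = (0, 1).
Each slice is an integer combination of E₁ = a₁b₁ᵀ and E₂ = a₂b₂ᵀ: S₀ = −9·E₁ − 6·E₂, S₁ = −6·E₁ − 9·E₂; reading off coefficients, c₁ = (-9, -6) and c₂ = (-6, -9).
Hence T = (1, 0) ⊗ (1, 1) ⊗ (-9, -6) + (2, 3) ⊗ (0, 1) ⊗ (-6, -9), so rank(T) ≤ 2.
These bounds meet, so rank(T) = 2.

rank(T) = 2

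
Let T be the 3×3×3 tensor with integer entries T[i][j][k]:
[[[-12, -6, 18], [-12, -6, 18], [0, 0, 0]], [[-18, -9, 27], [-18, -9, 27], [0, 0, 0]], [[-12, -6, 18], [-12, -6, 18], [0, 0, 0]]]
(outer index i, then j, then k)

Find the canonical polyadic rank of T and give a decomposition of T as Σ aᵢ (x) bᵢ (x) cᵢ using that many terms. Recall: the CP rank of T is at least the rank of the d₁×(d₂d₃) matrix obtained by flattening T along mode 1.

Lower bound: T ≠ 0 (e.g. T[0,0,0] = -12), so rank(T) ≥ 1.
Upper bound: if T = a (x) b (x) c then every fibre of T is a multiple of the corresponding factor, so read the factors off the fibres through the nonzero entry T[0,0,0] = -12.
The mode-1 fibre T[:,0,0] = [-12, -18, -12] gives a = [2, 3, 2] (primitive direction); the mode-2 fibre T[0,:,0] = [-12, -12, 0] gives b = [1, 1, 0]; then c[k] = T[0,0,k] / (a[0]·b[0]) = [-12, -6, 18] / 2 = [-6, -3, 9].
Expanding [2, 3, 2] (x) [1, 1, 0] (x) [-6, -3, 9] reproduces all 27 entries of T, so T = [2, 3, 2] (x) [1, 1, 0] (x) [-6, -3, 9] and rank(T) ≤ 1.
These bounds meet, so rank(T) = 1.
Check entry T[0,2,1] = 0: (2)·(0)·(-3) = 0.

rank(T) = 1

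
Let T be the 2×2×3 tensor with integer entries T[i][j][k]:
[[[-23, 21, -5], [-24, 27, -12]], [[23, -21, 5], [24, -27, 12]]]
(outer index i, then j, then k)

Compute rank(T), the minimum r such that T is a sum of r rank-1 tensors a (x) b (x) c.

Lower bound: the mode-3 unfolding of T (rows indexed by k, columns by (i,j) = (0,0), (0,1), (1,0), (1,1)) is [[-23, -24, 23, 24], [21, 27, -21, -27], [-5, -12, 5, 12]].
There the 2×2 minor on rows k ∈ {0, 1}, columns (i,j) ∈ {(0,0), (0,1)} is det [[-23, -24], [21, 27]] = -117 ≠ 0, so this unfolding has rank ≥ 2; CP rank is at least every unfolding rank, so rank(T) ≥ 2. (Unfolding ranks only ever bound the CP rank from below — rank(T) can be strictly larger than all of them — so the matching upper bound has to come from an explicit 2-term decomposition.)
Upper bound — finding two terms. Every mode-1 slice of T is a multiple of one matrix: T[i,:,:] = a[i]·M with a = (1, -1) and M = [[-23, 21, -5], [-24, 27, -12]] (rows indexed by j, columns by k). So it suffices to write M as a sum of two rank-1 matrices.
Splitting M by its rows (j = 0, 1), M = (1, 0)(-23, 21, -5)ᵀ + (0, 1)(-24, 27, -12)ᵀ.
Hence T = (1, -1) (x) (1, 0) (x) (-23, 21, -5) + (1, -1) (x) (0, 1) (x) (-24, 27, -12), so rank(T) ≤ 2.
These bounds meet, so rank(T) = 2.
Check entry T[1,1,2] = 12: (-1)·(0)·(-5) + (-1)·(1)·(-12) = 12.

2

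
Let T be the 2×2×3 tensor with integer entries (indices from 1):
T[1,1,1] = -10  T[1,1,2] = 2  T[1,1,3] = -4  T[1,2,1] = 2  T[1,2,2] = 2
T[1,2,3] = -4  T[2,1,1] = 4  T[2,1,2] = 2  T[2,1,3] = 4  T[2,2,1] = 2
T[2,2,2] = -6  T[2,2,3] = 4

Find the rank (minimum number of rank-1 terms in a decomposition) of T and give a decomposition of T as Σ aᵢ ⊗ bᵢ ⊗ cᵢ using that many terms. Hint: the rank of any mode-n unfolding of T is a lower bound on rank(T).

rank(T) = 3

Lower bound: the mode-3 unfolding of T (rows indexed by k, columns by (i,j) = (1,1), (1,2), (2,1), (2,2)) is [[-10, 2, 4, 2], [2, 2, 2, -6], [-4, -4, 4, 4]].
There the 3×3 minor on rows k ∈ {1, 2, 3}, columns (i,j) ∈ {(1,1), (1,2), (2,1)} is det [[-10, 2, 4], [2, 2, 2], [-4, -4, 4]] = -192 ≠ 0, so this unfolding has rank ≥ 3; CP rank is at least every unfolding rank, so rank(T) ≥ 3. (This is only a lower bound: in general the CP rank may exceed every unfolding rank, so we still need to exhibit 3 rank-1 terms summing to T.)
Upper bound: T is a sum of 3 rank-1 terms, T = [0, 1] ⊗ [1, -1] ⊗ [-2, 4, 0] + [1, -1] ⊗ [1, 1] ⊗ [-2, 2, -4] + [2, -1] ⊗ [2, -1] ⊗ [-2, 0, 0] (one valid choice — decompositions are not unique — normalised so each a, b is primitive with positive first nonzero entry; check it by expanding all entries), so rank(T) ≤ 3.
These bounds meet, so rank(T) = 3.
Check entry T[1,1,3] = -4: (0)·(1)·(0) + (1)·(1)·(-4) + (2)·(2)·(0) = -4.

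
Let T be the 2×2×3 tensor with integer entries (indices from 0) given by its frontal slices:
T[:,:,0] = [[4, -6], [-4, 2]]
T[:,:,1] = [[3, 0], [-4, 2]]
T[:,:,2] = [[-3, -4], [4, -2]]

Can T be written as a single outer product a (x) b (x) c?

No

The mode-3 unfolding of T (rows indexed by k, columns by (i,j) = (0,0), (0,1), (1,0), (1,1)) is [[4, -6, -4, 2], [3, 0, -4, 2], [-3, -4, 4, -2]].
There the 3×3 minor on rows k ∈ {0, 1, 2}, columns (i,j) ∈ {(0,0), (0,1), (1,0)} is det [[4, -6, -4], [3, 0, -4], [-3, -4, 4]] = -16 ≠ 0, so this unfolding has rank ≥ 3; CP rank is at least every unfolding rank, so rank(T) ≥ 3.
In particular rank(T) ≥ 3 > 1, so T is not rank-1.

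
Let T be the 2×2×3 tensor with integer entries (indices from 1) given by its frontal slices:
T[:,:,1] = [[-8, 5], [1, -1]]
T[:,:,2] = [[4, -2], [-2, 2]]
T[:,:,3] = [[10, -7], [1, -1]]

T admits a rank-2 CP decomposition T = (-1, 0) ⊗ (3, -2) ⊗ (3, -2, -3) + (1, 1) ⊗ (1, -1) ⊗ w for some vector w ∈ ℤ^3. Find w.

Subtract the known terms from T to get the rank-1 residual R = (1, 1) ⊗ (1, -1) ⊗ w, so R[i,j,k] = a[i]·b[j]·w[k]. Pick indices with nonzero a[1]·b[1] = (1)·(1) = 1. Only the fibre through (1,1,·) is needed: R[1,1,:] = T[1,1,:] − Σₗ aₗ[1]bₗ[1]cₗ = [-8, 4, 10] − (-1)·(3)·(3, -2, -3) = [1, -2, 1]. Then w[k] = R[1,1,k] / 1 for each k, giving w = [1, -2, 1] / 1 = (1, -2, 1).

w = (1, -2, 1)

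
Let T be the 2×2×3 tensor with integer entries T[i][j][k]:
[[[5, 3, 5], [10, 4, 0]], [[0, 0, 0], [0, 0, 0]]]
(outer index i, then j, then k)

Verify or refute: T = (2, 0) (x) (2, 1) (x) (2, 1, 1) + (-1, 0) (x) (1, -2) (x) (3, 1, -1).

Yes

Reconstruct entrywise from the claimed factors. For example, T[0,1,1] = 4 and Σₗ aₗ[0]bₗ[1]cₗ[1] = (2)·(1)·(1) + (-1)·(-2)·(1) = 4; checking all 12 entries, every one matches. The claim holds.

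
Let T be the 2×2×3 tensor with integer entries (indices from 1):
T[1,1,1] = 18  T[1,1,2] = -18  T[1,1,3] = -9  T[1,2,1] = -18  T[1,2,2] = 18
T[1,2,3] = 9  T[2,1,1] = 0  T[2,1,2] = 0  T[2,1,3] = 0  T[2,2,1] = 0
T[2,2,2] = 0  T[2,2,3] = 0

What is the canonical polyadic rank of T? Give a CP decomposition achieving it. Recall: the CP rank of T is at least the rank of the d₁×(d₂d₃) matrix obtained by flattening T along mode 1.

rank(T) = 1

Lower bound: T ≠ 0 (e.g. T[1,1,1] = 18), so rank(T) ≥ 1.
Upper bound: if T = a (x) b (x) c then every fibre of T is a multiple of the corresponding factor, so read the factors off the fibres through the nonzero entry T[1,1,1] = 18.
The mode-1 fibre T[:,1,1] = [18, 0] gives a = [1, 0] (primitive direction); the mode-2 fibre T[1,:,1] = [18, -18] gives b = [1, -1]; then c[k] = T[1,1,k] / (a[1]·b[1]) = [18, -18, -9] / 1 = [18, -18, -9].
Expanding [1, 0] (x) [1, -1] (x) [18, -18, -9] reproduces all 12 entries of T, so T = [1, 0] (x) [1, -1] (x) [18, -18, -9] and rank(T) ≤ 1.
These bounds meet, so rank(T) = 1.
Check entry T[2,2,2] = 0: (0)·(-1)·(-18) = 0.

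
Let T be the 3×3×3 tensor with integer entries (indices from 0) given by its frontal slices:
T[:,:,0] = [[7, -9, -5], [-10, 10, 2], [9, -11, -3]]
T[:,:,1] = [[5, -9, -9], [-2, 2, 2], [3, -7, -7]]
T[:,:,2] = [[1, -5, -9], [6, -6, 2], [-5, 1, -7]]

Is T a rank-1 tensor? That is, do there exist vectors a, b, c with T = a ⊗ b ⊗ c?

No

The mode-1 unfolding of T (rows indexed by i, columns by (j,k) = (0,0), (0,1), (0,2), (1,0), (1,1), (1,2), (2,0), (2,1), (2,2)) is [[7, 5, 1, -9, -9, -5, -5, -9, -9], [-10, -2, 6, 10, 2, -6, 2, 2, 2], [9, 3, -5, -11, -7, 1, -3, -7, -7]].
There the 3×3 minor on rows i ∈ {0, 1, 2}, columns (j,k) ∈ {(0,0), (0,1), (0,2)} is det [[7, 5, 1], [-10, -2, 6], [9, 3, -5]] = -48 ≠ 0, so this unfolding has rank ≥ 3; CP rank is at least every unfolding rank, so rank(T) ≥ 3.
In particular rank(T) ≥ 3 > 1, so T is not rank-1.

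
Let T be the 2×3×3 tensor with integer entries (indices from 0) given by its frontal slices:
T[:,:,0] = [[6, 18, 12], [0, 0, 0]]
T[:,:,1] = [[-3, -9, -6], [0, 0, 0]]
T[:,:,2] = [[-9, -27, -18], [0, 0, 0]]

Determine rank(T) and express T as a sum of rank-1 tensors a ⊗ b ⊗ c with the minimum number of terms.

rank(T) = 1

Lower bound: T ≠ 0 (e.g. T[0,0,0] = 6), so rank(T) ≥ 1.
Upper bound: if T = a ⊗ b ⊗ c then every fibre of T is a multiple of the corresponding factor, so read the factors off the fibres through the nonzero entry T[0,0,0] = 6.
The mode-1 fibre T[:,0,0] = [6, 0] gives a = (1, 0) (primitive direction); the mode-2 fibre T[0,:,0] = [6, 18, 12] gives b = (1, 3, 2); then c[k] = T[0,0,k] / (a[0]·b[0]) = [6, -3, -9] / 1 = (6, -3, -9).
Expanding (1, 0) ⊗ (1, 3, 2) ⊗ (6, -3, -9) reproduces all 18 entries of T, so T = (1, 0) ⊗ (1, 3, 2) ⊗ (6, -3, -9) and rank(T) ≤ 1.
These bounds meet, so rank(T) = 1.
Check entry T[1,0,0] = 0: (0)·(1)·(6) = 0.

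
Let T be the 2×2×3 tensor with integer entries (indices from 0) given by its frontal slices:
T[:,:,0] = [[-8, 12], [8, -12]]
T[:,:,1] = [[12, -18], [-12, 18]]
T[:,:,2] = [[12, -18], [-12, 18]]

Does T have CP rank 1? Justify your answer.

Yes

If T = a ⊗ b ⊗ c then every fibre of T is a multiple of the corresponding factor, so read the factors off the fibres through the nonzero entry T[0,0,0] = -8.
The mode-1 fibre T[:,0,0] = [-8, 8] gives a = [1, -1] (primitive direction); the mode-2 fibre T[0,:,0] = [-8, 12] gives b = [2, -3]; then c[k] = T[0,0,k] / (a[0]·b[0]) = [-8, 12, 12] / 2 = [-4, 6, 6].
Expanding [1, -1] ⊗ [2, -3] ⊗ [-4, 6, 6] reproduces all 12 entries of T, so T = [1, -1] ⊗ [2, -3] ⊗ [-4, 6, 6] and rank(T) ≤ 1.
Equivalently every frontal slice T[:,:,k] is c[k] times the rank-1 matrix [1, -1] ⊗ [2, -3]. So T has rank 1 (it is nonzero).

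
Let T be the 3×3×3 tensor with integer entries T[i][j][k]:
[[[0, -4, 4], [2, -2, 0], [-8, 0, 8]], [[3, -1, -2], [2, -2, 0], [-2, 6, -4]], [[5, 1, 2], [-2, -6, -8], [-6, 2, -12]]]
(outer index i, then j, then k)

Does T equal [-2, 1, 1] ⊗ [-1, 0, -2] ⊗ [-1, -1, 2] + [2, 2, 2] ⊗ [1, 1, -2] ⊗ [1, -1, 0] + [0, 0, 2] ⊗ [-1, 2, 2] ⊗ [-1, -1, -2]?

Yes

Reconstruct entrywise from the claimed factors. For example, T[0,0,1] = -4 and Σₗ aₗ[0]bₗ[0]cₗ[1] = (-2)·(-1)·(-1) + (2)·(1)·(-1) + (0)·(-1)·(-1) = -4; checking all 27 entries, every one matches. The claim holds.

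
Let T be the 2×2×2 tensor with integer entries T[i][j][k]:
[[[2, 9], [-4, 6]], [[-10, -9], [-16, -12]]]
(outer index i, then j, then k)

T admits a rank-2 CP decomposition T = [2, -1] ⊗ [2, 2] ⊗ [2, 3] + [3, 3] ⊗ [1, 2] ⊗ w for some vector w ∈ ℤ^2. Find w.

Subtract the known terms from T to get the rank-1 residual R = [3, 3] ⊗ [1, 2] ⊗ w, so R[i,j,k] = a[i]·b[j]·w[k]. Pick indices with nonzero a[0]·b[0] = (3)·(1) = 3. Only the fibre through (0,0,·) is needed: R[0,0,:] = T[0,0,:] − Σₗ aₗ[0]bₗ[0]cₗ = [2, 9] − (2)·(2)·[2, 3] = [-6, -3]. Then w[k] = R[0,0,k] / 3 for each k, giving w = [-6, -3] / 3 = [-2, -1].

w = [-2, -1]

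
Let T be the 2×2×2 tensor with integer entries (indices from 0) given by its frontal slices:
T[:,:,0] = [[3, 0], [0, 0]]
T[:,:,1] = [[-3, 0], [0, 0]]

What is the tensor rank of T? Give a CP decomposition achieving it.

rank(T) = 1

Lower bound: T ≠ 0 (e.g. T[0,0,0] = 3), so rank(T) ≥ 1.
Upper bound: the mode-1 fibre T[:,0,0] = [3, 0] gives a = [1, 0] (primitive direction); the mode-2 fibre T[0,:,0] = [3, 0] gives b = [1, 0]; then c[k] = T[0,0,k] / (a[0]·b[0]) = [3, -3] / 1 = [3, -3].
Expanding [1, 0] ⊗ [1, 0] ⊗ [3, -3] reproduces all 8 entries of T, so T = [1, 0] ⊗ [1, 0] ⊗ [3, -3] and rank(T) ≤ 1.
These bounds meet, so rank(T) = 1.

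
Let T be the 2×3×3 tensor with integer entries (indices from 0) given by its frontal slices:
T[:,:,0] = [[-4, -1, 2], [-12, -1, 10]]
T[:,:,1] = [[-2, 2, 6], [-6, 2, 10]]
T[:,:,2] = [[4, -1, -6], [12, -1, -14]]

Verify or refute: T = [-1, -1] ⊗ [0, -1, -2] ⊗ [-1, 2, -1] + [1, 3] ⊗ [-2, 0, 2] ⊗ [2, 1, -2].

Yes

Reconstruct entrywise from the claimed factors. For example, T[1,0,2] = 12 and Σₗ aₗ[1]bₗ[0]cₗ[2] = (-1)·(0)·(-1) + (3)·(-2)·(-2) = 12; checking all 18 entries, every one matches. The claim holds.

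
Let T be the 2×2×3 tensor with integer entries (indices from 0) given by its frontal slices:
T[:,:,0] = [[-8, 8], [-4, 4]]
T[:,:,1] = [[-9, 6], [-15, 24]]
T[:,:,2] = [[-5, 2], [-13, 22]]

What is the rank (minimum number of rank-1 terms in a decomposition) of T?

Lower bound: in the mode-2 unfolding of T (rows indexed by j, columns by (i,k)) the 2×2 minor on rows j ∈ {0, 1}, columns (i,k) ∈ {(0,0), (0,1)} is det [[-8, -9], [8, 6]] = 24 ≠ 0, so that unfolding has rank ≥ 2 and hence rank(T) ≥ 2 (CP rank is at least every unfolding rank, though it can be larger).
Upper bound: with S_k = T[:,:,k], the two rank-1 terms a₁b₁ᵀ, a₂b₂ᵀ are the rank-1 members of the pencil x·S₀ + y·S₁.
det(x·S₀ + y·S₁) is −84·xy − 126·y² = (-42)·(2·x + 3·y)(y), vanishing at (x:y) = (3:-2) and (1:0).
M₁ = 3·S₀ − 2·S₁ = [[-6, 12], [18, -36]] = (-6)·[1, -3][1, -2]ᵀ and M₂ = S₀ = [[-8, 8], [-4, 4]] = (-4)·[2, 1][1, -1]ᵀ, so take a₁ = [1, -3], b₁ = [1, -2], a₂ = [2, 1], b₂ = [1, -1].
Each slice is an integer combination of E₁ = a₁b₁ᵀ and E₂ = a₂b₂ᵀ: S₀ = −4·E₂, S₁ = 3·E₁ − 6·E₂, S₂ = 3·E₁ − 4·E₂; reading off coefficients, c₁ = [0, 3, 3] and c₂ = [-4, -6, -4].
Hence T = [1, -3] ∘ [1, -2] ∘ [0, 3, 3] + [2, 1] ∘ [1, -1] ∘ [-4, -6, -4], so rank(T) ≤ 2.
These bounds meet, so rank(T) = 2.

2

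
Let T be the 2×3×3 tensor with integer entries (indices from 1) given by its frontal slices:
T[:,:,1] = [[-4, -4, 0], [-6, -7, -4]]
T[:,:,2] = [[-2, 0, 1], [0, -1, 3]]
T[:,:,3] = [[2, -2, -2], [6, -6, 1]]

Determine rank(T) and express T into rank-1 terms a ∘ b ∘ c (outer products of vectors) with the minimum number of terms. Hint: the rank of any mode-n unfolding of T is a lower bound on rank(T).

Lower bound: the mode-2 unfolding of T (rows indexed by j, columns by (i,k) = (1,1), (1,2), (1,3), (2,1), (2,2), (2,3)) is [[-4, -2, 2, -6, 0, 6], [-4, 0, -2, -7, -1, -6], [0, 1, -2, -4, 3, 1]].
There the 3×3 minor on rows j ∈ {1, 2, 3}, columns (i,k) ∈ {(1,1), (1,2), (2,1)} is det [[-4, -2, -6], [-4, 0, -7], [0, 1, -4]] = 28 ≠ 0, so this unfolding has rank ≥ 3; CP rank is at least every unfolding rank, so rank(T) ≥ 3. (Unfolding ranks only ever bound the CP rank from below — rank(T) can be strictly larger than all of them — so the matching upper bound has to come from an explicit 3-term decomposition.)
Upper bound: T is a sum of 3 rank-1 terms, T = [0, 1] ∘ [2, -1, 2] ∘ [-1, 1, 2] + [1, 1] ∘ [2, 0, -1] ∘ [-2, -1, 1] + [1, 2] ∘ [0, 2, 1] ∘ [-2, 0, -1] (one valid choice — decompositions are not unique — normalised so each a, b is primitive with positive first nonzero entry; check it by expanding all entries), so rank(T) ≤ 3.
These bounds meet, so rank(T) = 3.

rank(T) = 3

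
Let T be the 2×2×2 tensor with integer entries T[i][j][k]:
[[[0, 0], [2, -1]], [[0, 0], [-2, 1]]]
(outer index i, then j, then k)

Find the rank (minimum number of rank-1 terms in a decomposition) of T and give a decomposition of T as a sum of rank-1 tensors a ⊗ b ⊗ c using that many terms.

rank(T) = 1

Lower bound: T ≠ 0 (e.g. T[0,1,0] = 2), so rank(T) ≥ 1.
Upper bound: if T = a ⊗ b ⊗ c then every fibre of T is a multiple of the corresponding factor, so read the factors off the fibres through the nonzero entry T[0,1,0] = 2.
The mode-1 fibre T[:,1,0] = [2, -2] gives a = (1, -1) (primitive direction); the mode-2 fibre T[0,:,0] = [0, 2] gives b = (0, 1); then c[k] = T[0,1,k] / (a[0]·b[1]) = [2, -1] / 1 = (2, -1).
Expanding (1, -1) ⊗ (0, 1) ⊗ (2, -1) reproduces all 8 entries of T, so T = (1, -1) ⊗ (0, 1) ⊗ (2, -1) and rank(T) ≤ 1.
These bounds meet, so rank(T) = 1.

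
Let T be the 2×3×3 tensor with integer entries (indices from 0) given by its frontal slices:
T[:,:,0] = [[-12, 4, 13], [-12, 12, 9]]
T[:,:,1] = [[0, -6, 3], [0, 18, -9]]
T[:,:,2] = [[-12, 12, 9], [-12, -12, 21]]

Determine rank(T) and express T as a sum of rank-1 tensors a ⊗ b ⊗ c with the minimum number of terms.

Lower bound: the mode-2 unfolding of T (rows indexed by j, columns by (i,k) = (0,0), (0,1), (0,2), (1,0), (1,1), (1,2)) is [[-12, 0, -12, -12, 0, -12], [4, -6, 12, 12, 18, -12], [13, 3, 9, 9, -9, 21]].
There the 2×2 minor on rows j ∈ {0, 1}, columns (i,k) ∈ {(0,0), (0,1)} is det [[-12, 0], [4, -6]] = 72 ≠ 0, so this unfolding has rank ≥ 2; CP rank is at least every unfolding rank, so rank(T) ≥ 2. (This is only a lower bound: in general the CP rank may exceed every unfolding rank, so we still need to exhibit 2 rank-1 terms summing to T.)
Upper bound — finding two terms. Write S_k = T[:,:,k] for the frontal slices: S₀ = [[-12, 4, 13], [-12, 12, 9]], S₁ = [[0, -6, 3], [0, 18, -9]], S₂ = [[-12, 12, 9], [-12, -12, 21]].
If T = a₁ ⊗ b₁ ⊗ c₁ + a₂ ⊗ b₂ ⊗ c₂ then each S_k = c₁[k]·a₁b₁ᵀ + c₂[k]·a₂b₂ᵀ. S₀ and S₁ are linearly independent, so a₁b₁ᵀ and a₂b₂ᵀ must span the same plane of matrices: they are the rank-1 matrices of the form x·S₀ + y·S₁.
The 2×2 minor of x·S₀ + y·S₁ on rows {0,1}, columns {0,1} is −96·x² − 288·xy = (-96)·(x + 3·y)(x), vanishing at (x:y) = (3:-1) and (0:1).
M₁ = 3·S₀ − S₁ = [[-36, 18, 36], [-36, 18, 36]] = (-18)·[1, 1][2, -1, -2]ᵀ and M₂ = S₁ = [[0, -6, 3], [0, 18, -9]] = (-3)·[1, -3][0, 2, -1]ᵀ, so take a₁ = [1, 1], b₁ = [2, -1, -2], a₂ = [1, -3], b₂ = [0, 2, -1].
Each slice is an integer combination of E₁ = a₁b₁ᵀ and E₂ = a₂b₂ᵀ: S₀ = −6·E₁ − E₂, S₁ = −3·E₂, S₂ = −6·E₁ + 3·E₂; reading off coefficients, c₁ = [-6, 0, -6] and c₂ = [-1, -3, 3].
Hence T = [1, 1] ⊗ [2, -1, -2] ⊗ [-6, 0, -6] + [1, -3] ⊗ [0, 2, -1] ⊗ [-1, -3, 3], so rank(T) ≤ 2.
These bounds meet, so rank(T) = 2.
Check entry T[0,2,1] = 3: (1)·(-2)·(0) + (1)·(-1)·(-3) = 3.

rank(T) = 2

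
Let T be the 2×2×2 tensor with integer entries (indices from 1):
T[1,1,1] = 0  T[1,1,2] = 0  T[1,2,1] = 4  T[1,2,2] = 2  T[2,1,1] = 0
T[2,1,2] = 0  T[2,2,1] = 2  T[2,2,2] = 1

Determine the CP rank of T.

Lower bound: T ≠ 0 (e.g. T[1,2,1] = 4), so rank(T) ≥ 1.
Upper bound: if T = a ⊗ b ⊗ c then every fibre of T is a multiple of the corresponding factor, so read the factors off the fibres through the nonzero entry T[1,2,1] = 4.
The mode-1 fibre T[:,2,1] = [4, 2] gives a = (2, 1) (primitive direction); the mode-2 fibre T[1,:,1] = [0, 4] gives b = (0, 1); then c[k] = T[1,2,k] / (a[1]·b[2]) = [4, 2] / 2 = (2, 1).
Expanding (2, 1) ⊗ (0, 1) ⊗ (2, 1) reproduces all 8 entries of T, so T = (2, 1) ⊗ (0, 1) ⊗ (2, 1) and rank(T) ≤ 1.
These bounds meet, so rank(T) = 1.

1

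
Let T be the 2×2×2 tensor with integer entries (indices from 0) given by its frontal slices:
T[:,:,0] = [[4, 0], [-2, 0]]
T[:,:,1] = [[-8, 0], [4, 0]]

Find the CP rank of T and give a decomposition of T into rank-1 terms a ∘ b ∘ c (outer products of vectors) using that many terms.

Lower bound: T ≠ 0 (e.g. T[0,0,0] = 4), so rank(T) ≥ 1.
Upper bound: if T = a ∘ b ∘ c then every fibre of T is a multiple of the corresponding factor, so read the factors off the fibres through the nonzero entry T[0,0,0] = 4.
The mode-1 fibre T[:,0,0] = [4, -2] gives a = [2, -1] (primitive direction); the mode-2 fibre T[0,:,0] = [4, 0] gives b = [1, 0]; then c[k] = T[0,0,k] / (a[0]·b[0]) = [4, -8] / 2 = [2, -4].
Expanding [2, -1] ∘ [1, 0] ∘ [2, -4] reproduces all 8 entries of T, so T = [2, -1] ∘ [1, 0] ∘ [2, -4] and rank(T) ≤ 1.
These bounds meet, so rank(T) = 1.

rank(T) = 1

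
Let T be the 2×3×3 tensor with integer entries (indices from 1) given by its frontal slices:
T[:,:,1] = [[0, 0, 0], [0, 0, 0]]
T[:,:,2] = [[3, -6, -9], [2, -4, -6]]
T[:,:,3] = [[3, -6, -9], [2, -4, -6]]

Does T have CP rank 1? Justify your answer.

Yes

If T = a ⊗ b ⊗ c then every fibre of T is a multiple of the corresponding factor, so read the factors off the fibres through the nonzero entry T[1,1,2] = 3.
The mode-1 fibre T[:,1,2] = [3, 2] gives a = [3, 2] (primitive direction); the mode-2 fibre T[1,:,2] = [3, -6, -9] gives b = [1, -2, -3]; then c[k] = T[1,1,k] / (a[1]·b[1]) = [0, 3, 3] / 3 = [0, 1, 1].
Expanding [3, 2] ⊗ [1, -2, -3] ⊗ [0, 1, 1] reproduces all 18 entries of T, so T = [3, 2] ⊗ [1, -2, -3] ⊗ [0, 1, 1] and rank(T) ≤ 1.
Equivalently every frontal slice T[:,:,k] is c[k] times the rank-1 matrix [3, 2] ⊗ [1, -2, -3]. So T has rank 1 (it is nonzero).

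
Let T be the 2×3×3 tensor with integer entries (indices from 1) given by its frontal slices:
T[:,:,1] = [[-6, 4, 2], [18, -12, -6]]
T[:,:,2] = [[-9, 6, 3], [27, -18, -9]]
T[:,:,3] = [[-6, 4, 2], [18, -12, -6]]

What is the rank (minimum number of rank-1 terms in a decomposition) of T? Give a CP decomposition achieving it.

rank(T) = 1

Lower bound: T ≠ 0 (e.g. T[1,1,1] = -6), so rank(T) ≥ 1.
Upper bound: if T = a ⊗ b ⊗ c then every fibre of T is a multiple of the corresponding factor, so read the factors off the fibres through the nonzero entry T[1,1,1] = -6.
The mode-1 fibre T[:,1,1] = [-6, 18] gives a = (1, -3) (primitive direction); the mode-2 fibre T[1,:,1] = [-6, 4, 2] gives b = (3, -2, -1); then c[k] = T[1,1,k] / (a[1]·b[1]) = [-6, -9, -6] / 3 = (-2, -3, -2).
Expanding (1, -3) ⊗ (3, -2, -1) ⊗ (-2, -3, -2) reproduces all 18 entries of T, so T = (1, -3) ⊗ (3, -2, -1) ⊗ (-2, -3, -2) and rank(T) ≤ 1.
These bounds meet, so rank(T) = 1.
Check entry T[1,2,2] = 6: (1)·(-2)·(-3) = 6.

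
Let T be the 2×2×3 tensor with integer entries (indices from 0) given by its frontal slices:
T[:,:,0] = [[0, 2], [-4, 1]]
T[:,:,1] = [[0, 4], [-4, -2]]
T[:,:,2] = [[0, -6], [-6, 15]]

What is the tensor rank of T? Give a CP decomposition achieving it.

rank(T) = 2

Lower bound: in the mode-1 unfolding of T (rows indexed by i, columns by (j,k)) the 2×2 minor on rows i ∈ {0, 1}, columns (j,k) ∈ {(0,0), (1,0)} is det [[0, 2], [-4, 1]] = 8 ≠ 0, so that unfolding has rank ≥ 2 and hence rank(T) ≥ 2 (CP rank is at least every unfolding rank, though it can be larger).
Upper bound: with S_k = T[:,:,k], the two rank-1 terms a₁b₁ᵀ, a₂b₂ᵀ are the rank-1 members of the pencil x·S₀ + y·S₁.
det(x·S₀ + y·S₁) is 8·x² + 24·xy + 16·y² = 8·(x + 2·y)(x + y), vanishing at (x:y) = (2:-1) and (1:-1).
M₁ = 2·S₀ − S₁ = [[0, 0], [-4, 4]] = (-4)·[0, 1][1, -1]ᵀ and M₂ = S₀ − S₁ = [[0, -2], [0, 3]] = −[2, -3][0, 1]ᵀ, so take a₁ = [0, 1], b₁ = [1, -1], a₂ = [2, -3], b₂ = [0, 1].
Each slice is an integer combination of E₁ = a₁b₁ᵀ and E₂ = a₂b₂ᵀ: S₀ = −4·E₁ + E₂, S₁ = −4·E₁ + 2·E₂, S₂ = −6·E₁ − 3·E₂; reading off coefficients, c₁ = [-4, -4, -6] and c₂ = [1, 2, -3].
Hence T = [0, 1] ⊗ [1, -1] ⊗ [-4, -4, -6] + [2, -3] ⊗ [0, 1] ⊗ [1, 2, -3], so rank(T) ≤ 2.
These bounds meet, so rank(T) = 2.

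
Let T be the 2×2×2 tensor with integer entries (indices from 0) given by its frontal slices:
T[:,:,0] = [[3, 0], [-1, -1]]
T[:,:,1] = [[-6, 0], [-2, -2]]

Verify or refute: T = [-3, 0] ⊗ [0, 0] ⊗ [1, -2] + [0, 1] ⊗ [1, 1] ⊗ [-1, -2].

No

Reconstruct entry (0,0,0) from the claimed factors: Σₗ aₗ[0]bₗ[0]cₗ[0] = (-3)·(0)·(1) + (0)·(1)·(-1) = 0, but T[0,0,0] = 3. The claim is false.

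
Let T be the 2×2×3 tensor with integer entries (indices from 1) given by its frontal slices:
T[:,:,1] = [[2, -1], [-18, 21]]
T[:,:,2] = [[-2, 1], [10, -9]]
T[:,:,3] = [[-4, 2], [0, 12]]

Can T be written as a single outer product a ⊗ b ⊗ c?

The mode-3 unfolding of T (rows indexed by k, columns by (i,j) = (1,1), (1,2), (2,1), (2,2)) is [[2, -1, -18, 21], [-2, 1, 10, -9], [-4, 2, 0, 12]].
There the 2×2 minor on rows k ∈ {1, 2}, columns (i,j) ∈ {(1,1), (2,1)} is det [[2, -18], [-2, 10]] = -16 ≠ 0, so this unfolding has rank ≥ 2; CP rank is at least every unfolding rank, so rank(T) ≥ 2.
In particular rank(T) ≥ 2 > 1, so T is not rank-1.

No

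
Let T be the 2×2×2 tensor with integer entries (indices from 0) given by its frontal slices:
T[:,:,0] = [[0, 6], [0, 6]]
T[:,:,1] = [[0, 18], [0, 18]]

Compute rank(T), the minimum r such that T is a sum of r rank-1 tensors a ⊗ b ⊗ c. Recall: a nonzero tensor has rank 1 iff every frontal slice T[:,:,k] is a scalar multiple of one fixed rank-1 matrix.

Lower bound: T ≠ 0 (e.g. T[0,1,0] = 6), so rank(T) ≥ 1.
Upper bound: the mode-1 fibre T[:,1,0] = [6, 6] gives a = (1, 1) (primitive direction); the mode-2 fibre T[0,:,0] = [0, 6] gives b = (0, 1); then c[k] = T[0,1,k] / (a[0]·b[1]) = [6, 18] / 1 = (6, 18).
Expanding (1, 1) ⊗ (0, 1) ⊗ (6, 18) reproduces all 8 entries of T, so T = (1, 1) ⊗ (0, 1) ⊗ (6, 18) and rank(T) ≤ 1.
These bounds meet, so rank(T) = 1.

1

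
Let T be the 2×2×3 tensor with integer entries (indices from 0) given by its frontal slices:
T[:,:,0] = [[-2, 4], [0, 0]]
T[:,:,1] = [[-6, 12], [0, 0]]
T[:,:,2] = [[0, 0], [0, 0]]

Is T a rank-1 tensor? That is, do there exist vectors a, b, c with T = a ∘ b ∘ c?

Yes

The mode-1 fibre T[:,0,0] = [-2, 0] gives a = [1, 0] (primitive direction); the mode-2 fibre T[0,:,0] = [-2, 4] gives b = [1, -2]; then c[k] = T[0,0,k] / (a[0]·b[0]) = [-2, -6, 0] / 1 = [-2, -6, 0].
Expanding [1, 0] ∘ [1, -2] ∘ [-2, -6, 0] reproduces all 12 entries of T, so T = [1, 0] ∘ [1, -2] ∘ [-2, -6, 0] and rank(T) ≤ 1.
Equivalently every frontal slice T[:,:,k] is c[k] times the rank-1 matrix [1, 0] ∘ [1, -2]. So T has rank 1 (it is nonzero).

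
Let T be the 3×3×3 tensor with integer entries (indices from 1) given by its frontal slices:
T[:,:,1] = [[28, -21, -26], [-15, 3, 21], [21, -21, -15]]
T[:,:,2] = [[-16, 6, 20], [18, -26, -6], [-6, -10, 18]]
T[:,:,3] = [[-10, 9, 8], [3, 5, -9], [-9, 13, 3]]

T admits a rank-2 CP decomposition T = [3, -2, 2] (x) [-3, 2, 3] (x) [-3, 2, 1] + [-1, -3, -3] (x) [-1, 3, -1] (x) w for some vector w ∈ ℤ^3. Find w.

Subtract the known terms from T to get the rank-1 residual R = [-1, -3, -3] (x) [-1, 3, -1] (x) w, so R[i,j,k] = a[i]·b[j]·w[k]. Pick indices with nonzero a[1]·b[1] = (-1)·(-1) = 1. Only the fibre through (1,1,·) is needed: R[1,1,:] = T[1,1,:] − Σₗ aₗ[1]bₗ[1]cₗ = [28, -16, -10] − (3)·(-3)·[-3, 2, 1] = [1, 2, -1]. Then w[k] = R[1,1,k] / 1 for each k, giving w = [1, 2, -1] / 1 = [1, 2, -1].

w = [1, 2, -1]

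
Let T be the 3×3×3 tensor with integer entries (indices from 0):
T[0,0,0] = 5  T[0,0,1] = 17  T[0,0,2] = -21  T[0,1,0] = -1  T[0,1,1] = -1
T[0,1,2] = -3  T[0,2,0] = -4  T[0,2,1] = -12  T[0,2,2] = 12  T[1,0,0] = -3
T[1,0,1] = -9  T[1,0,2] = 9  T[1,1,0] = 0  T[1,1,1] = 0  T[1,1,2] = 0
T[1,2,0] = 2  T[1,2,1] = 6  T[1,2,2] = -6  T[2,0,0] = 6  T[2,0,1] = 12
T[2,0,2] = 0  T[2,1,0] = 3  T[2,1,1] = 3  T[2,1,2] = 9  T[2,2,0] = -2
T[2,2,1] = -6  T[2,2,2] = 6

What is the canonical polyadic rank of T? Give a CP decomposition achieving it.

Lower bound: the mode-1 unfolding of T (rows indexed by i, columns by (j,k) = (0,0), (0,1), (0,2), (1,0), (1,1), (1,2), (2,0), (2,1), (2,2)) is [[5, 17, -21, -1, -1, -3, -4, -12, 12], [-3, -9, 9, 0, 0, 0, 2, 6, -6], [6, 12, 0, 3, 3, 9, -2, -6, 6]].
There the 2×2 minor on rows i ∈ {0, 1}, columns (j,k) ∈ {(0,0), (0,1)} is det [[5, 17], [-3, -9]] = 6 ≠ 0, so this unfolding has rank ≥ 2; CP rank is at least every unfolding rank, so rank(T) ≥ 2. (Unfolding ranks only ever bound the CP rank from below — rank(T) can be strictly larger than all of them — so the matching upper bound has to come from an explicit 2-term decomposition.)
Upper bound — finding two terms. Write S_k = T[:,:,k] for the frontal slices: S₀ = [[5, -1, -4], [-3, 0, 2], [6, 3, -2]], S₁ = [[17, -1, -12], [-9, 0, 6], [12, 3, -6]], S₂ = [[-21, -3, 12], [9, 0, -6], [0, 9, 6]].
If T = a₁ (x) b₁ (x) c₁ + a₂ (x) b₂ (x) c₂ then each S_k = c₁[k]·a₁b₁ᵀ + c₂[k]·a₂b₂ᵀ. S₀ and S₁ are linearly independent, so a₁b₁ᵀ and a₂b₂ᵀ must span the same plane of matrices: they are the rank-1 matrices of the form x·S₀ + y·S₁.
The 2×2 minor of x·S₀ + y·S₁ on rows {0,1}, columns {0,1} is −3·x² − 12·xy − 9·y² = (-3)·(x + 3·y)(x + y), vanishing at (x:y) = (3:-1) and (1:-1).
M₁ = 3·S₀ − S₁ = [[-2, -2, 0], [0, 0, 0], [6, 6, 0]] = (-2)·[1, 0, -3][1, 1, 0]ᵀ and M₂ = S₀ − S₁ = [[-12, 0, 8], [6, 0, -4], [-6, 0, 4]] = (-2)·[2, -1, 1][3, 0, -2]ᵀ, so take a₁ = [1, 0, -3], b₁ = [1, 1, 0], a₂ = [2, -1, 1], b₂ = [3, 0, -2].
Each slice is an integer combination of E₁ = a₁b₁ᵀ and E₂ = a₂b₂ᵀ: S₀ = −E₁ + E₂, S₁ = −E₁ + 3·E₂, S₂ = −3·E₁ − 3·E₂; reading off coefficients, c₁ = [-1, -1, -3] and c₂ = [1, 3, -3].
Hence T = [1, 0, -3] (x) [1, 1, 0] (x) [-1, -1, -3] + [2, -1, 1] (x) [3, 0, -2] (x) [1, 3, -3], so rank(T) ≤ 2.
These bounds meet, so rank(T) = 2.

rank(T) = 2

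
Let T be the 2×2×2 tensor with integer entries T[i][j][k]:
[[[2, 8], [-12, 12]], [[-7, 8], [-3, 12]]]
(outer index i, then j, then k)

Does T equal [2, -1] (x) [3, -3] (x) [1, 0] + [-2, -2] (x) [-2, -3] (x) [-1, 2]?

Reconstruct entrywise from the claimed factors. For example, T[1,1,1] = 12 and Σₗ aₗ[1]bₗ[1]cₗ[1] = (-1)·(-3)·(0) + (-2)·(-3)·(2) = 12; checking all 8 entries, every one matches. The claim holds.

Yes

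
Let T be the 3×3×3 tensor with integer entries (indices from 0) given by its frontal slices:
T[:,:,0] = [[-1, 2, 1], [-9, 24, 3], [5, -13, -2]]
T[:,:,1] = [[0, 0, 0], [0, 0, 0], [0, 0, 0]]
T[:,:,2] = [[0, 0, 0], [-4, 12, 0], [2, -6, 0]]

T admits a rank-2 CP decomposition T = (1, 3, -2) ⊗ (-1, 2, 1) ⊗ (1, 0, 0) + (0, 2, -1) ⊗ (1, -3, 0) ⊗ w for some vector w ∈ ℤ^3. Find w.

Subtract the known terms from T to get the rank-1 residual R = (0, 2, -1) ⊗ (1, -3, 0) ⊗ w, so R[i,j,k] = a[i]·b[j]·w[k]. Pick indices with nonzero a[1]·b[0] = (2)·(1) = 2. Only the fibre through (1,0,·) is needed: R[1,0,:] = T[1,0,:] − Σₗ aₗ[1]bₗ[0]cₗ = [-9, 0, -4] − (3)·(-1)·(1, 0, 0) = [-6, 0, -4]. Then w[k] = R[1,0,k] / 2 for each k, giving w = [-6, 0, -4] / 2 = (-3, 0, -2).

w = (-3, 0, -2)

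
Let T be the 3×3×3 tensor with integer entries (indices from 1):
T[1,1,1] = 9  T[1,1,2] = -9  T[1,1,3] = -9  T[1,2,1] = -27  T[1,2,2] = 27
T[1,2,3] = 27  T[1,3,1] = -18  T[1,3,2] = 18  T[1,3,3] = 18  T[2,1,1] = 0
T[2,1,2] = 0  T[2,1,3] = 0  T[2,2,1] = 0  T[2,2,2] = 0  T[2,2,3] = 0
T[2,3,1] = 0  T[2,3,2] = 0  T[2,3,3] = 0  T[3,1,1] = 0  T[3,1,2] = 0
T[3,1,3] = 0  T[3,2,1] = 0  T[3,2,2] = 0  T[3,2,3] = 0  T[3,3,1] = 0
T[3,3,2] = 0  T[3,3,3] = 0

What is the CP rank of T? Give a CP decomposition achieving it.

rank(T) = 1

Lower bound: T ≠ 0 (e.g. T[1,1,1] = 9), so rank(T) ≥ 1.
Upper bound: if T = a ⊗ b ⊗ c then every fibre of T is a multiple of the corresponding factor, so read the factors off the fibres through the nonzero entry T[1,1,1] = 9.
The mode-1 fibre T[:,1,1] = [9, 0, 0] gives a = [1, 0, 0] (primitive direction); the mode-2 fibre T[1,:,1] = [9, -27, -18] gives b = [1, -3, -2]; then c[k] = T[1,1,k] / (a[1]·b[1]) = [9, -9, -9] / 1 = [9, -9, -9].
Expanding [1, 0, 0] ⊗ [1, -3, -2] ⊗ [9, -9, -9] reproduces all 27 entries of T, so T = [1, 0, 0] ⊗ [1, -3, -2] ⊗ [9, -9, -9] and rank(T) ≤ 1.
These bounds meet, so rank(T) = 1.
Check entry T[1,1,1] = 9: (1)·(1)·(9) = 9.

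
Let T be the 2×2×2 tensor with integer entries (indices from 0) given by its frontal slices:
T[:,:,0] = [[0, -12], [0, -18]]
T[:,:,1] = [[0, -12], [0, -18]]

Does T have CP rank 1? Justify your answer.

The mode-1 fibre T[:,1,0] = [-12, -18] gives a = [2, 3] (primitive direction); the mode-2 fibre T[0,:,0] = [0, -12] gives b = [0, 1]; then c[k] = T[0,1,k] / (a[0]·b[1]) = [-12, -12] / 2 = [-6, -6].
Expanding [2, 3] (x) [0, 1] (x) [-6, -6] reproduces all 8 entries of T, so T = [2, 3] (x) [0, 1] (x) [-6, -6] and rank(T) ≤ 1.
Equivalently every frontal slice T[:,:,k] is c[k] times the rank-1 matrix [2, 3] (x) [0, 1]. So T has rank 1 (it is nonzero).

Yes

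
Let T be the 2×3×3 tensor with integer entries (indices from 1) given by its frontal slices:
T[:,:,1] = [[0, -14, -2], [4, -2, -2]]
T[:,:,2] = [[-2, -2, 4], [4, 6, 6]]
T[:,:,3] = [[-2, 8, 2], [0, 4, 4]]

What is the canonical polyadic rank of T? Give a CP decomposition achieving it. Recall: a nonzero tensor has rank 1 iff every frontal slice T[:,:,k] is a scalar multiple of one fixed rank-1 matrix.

Lower bound: in the mode-3 unfolding of T (rows indexed by k, columns by (i,j)) the 3×3 minor on rows k ∈ {1, 2, 3}, columns (i,j) ∈ {(1,1), (1,2), (1,3)} is det [[0, -14, -2], [-2, -2, 4], [-2, 8, 2]] = 96 ≠ 0, so that unfolding has rank ≥ 3 and hence rank(T) ≥ 3 (CP rank is at least every unfolding rank, though it can be larger).
Upper bound: T is a sum of 3 rank-1 terms, T = (1, -1) ⊗ (2, 1, 1) ⊗ (-2, -2, 0) + (1, 0) ⊗ (1, -2, 1) ⊗ (4, 2, -2) + (1, 1) ⊗ (0, 1, 1) ⊗ (-4, 4, 4) (written with every a and b primitive with positive leading entry and the scale carried by c; CP decompositions are not unique, and this one is verified by expanding entrywise), so rank(T) ≤ 3.
These bounds meet, so rank(T) = 3.

rank(T) = 3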